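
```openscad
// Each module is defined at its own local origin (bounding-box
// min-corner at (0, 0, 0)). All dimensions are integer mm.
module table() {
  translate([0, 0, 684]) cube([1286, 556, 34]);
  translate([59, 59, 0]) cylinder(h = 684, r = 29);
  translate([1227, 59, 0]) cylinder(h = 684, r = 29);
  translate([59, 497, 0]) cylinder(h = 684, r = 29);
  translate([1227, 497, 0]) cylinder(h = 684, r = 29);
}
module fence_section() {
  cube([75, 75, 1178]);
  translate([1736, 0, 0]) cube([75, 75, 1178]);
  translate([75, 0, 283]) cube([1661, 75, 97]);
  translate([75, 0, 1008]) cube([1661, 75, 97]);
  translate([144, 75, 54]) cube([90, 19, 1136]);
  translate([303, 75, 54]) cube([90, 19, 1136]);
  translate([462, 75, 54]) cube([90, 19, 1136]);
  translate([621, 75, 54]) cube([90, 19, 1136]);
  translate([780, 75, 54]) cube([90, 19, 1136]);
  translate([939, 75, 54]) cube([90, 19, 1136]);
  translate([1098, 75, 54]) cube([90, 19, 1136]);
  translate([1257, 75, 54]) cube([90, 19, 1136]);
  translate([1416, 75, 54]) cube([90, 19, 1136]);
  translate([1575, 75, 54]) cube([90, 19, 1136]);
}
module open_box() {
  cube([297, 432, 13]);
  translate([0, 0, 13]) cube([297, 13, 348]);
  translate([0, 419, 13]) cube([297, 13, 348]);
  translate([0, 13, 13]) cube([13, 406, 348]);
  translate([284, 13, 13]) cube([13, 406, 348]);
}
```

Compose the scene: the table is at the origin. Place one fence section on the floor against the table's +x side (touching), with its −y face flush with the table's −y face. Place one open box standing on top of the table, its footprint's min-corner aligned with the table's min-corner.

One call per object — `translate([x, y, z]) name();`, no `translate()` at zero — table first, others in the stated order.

table();
translate([1286, 0, 0]) fence_section();
translate([0, 0, 718]) open_box();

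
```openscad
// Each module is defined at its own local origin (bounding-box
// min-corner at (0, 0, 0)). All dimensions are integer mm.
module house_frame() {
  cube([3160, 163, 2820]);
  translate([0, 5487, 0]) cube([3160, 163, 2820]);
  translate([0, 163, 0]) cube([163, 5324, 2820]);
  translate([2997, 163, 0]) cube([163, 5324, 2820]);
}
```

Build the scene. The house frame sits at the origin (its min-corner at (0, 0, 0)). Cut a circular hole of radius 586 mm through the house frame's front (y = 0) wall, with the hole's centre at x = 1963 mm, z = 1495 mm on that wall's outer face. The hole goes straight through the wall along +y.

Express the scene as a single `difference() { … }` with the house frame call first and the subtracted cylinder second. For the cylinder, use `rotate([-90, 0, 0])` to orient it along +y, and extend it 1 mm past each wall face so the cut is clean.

difference() {
  house_frame();
  translate([1963, -1, 1495]) rotate([-90, 0, 0]) cylinder(h = 165, r = 586);
}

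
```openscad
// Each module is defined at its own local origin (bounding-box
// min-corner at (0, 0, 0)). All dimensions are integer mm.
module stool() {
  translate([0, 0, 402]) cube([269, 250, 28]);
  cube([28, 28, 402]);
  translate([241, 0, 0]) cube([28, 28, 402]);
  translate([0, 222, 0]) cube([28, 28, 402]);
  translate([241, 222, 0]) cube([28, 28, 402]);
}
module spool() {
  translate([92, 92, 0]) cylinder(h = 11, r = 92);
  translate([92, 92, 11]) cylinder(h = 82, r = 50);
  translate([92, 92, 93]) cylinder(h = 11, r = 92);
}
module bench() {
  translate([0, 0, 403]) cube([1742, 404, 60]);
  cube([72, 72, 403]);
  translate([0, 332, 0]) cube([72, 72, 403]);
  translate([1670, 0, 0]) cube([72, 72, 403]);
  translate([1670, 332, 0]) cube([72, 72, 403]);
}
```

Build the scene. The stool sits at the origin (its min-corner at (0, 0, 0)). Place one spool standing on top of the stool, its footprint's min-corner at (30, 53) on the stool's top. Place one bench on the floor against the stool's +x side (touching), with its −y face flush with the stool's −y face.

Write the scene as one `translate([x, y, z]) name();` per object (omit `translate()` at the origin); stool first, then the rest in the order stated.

stool();
translate([30, 53, 430]) spool();
translate([269, 0, 0]) bench();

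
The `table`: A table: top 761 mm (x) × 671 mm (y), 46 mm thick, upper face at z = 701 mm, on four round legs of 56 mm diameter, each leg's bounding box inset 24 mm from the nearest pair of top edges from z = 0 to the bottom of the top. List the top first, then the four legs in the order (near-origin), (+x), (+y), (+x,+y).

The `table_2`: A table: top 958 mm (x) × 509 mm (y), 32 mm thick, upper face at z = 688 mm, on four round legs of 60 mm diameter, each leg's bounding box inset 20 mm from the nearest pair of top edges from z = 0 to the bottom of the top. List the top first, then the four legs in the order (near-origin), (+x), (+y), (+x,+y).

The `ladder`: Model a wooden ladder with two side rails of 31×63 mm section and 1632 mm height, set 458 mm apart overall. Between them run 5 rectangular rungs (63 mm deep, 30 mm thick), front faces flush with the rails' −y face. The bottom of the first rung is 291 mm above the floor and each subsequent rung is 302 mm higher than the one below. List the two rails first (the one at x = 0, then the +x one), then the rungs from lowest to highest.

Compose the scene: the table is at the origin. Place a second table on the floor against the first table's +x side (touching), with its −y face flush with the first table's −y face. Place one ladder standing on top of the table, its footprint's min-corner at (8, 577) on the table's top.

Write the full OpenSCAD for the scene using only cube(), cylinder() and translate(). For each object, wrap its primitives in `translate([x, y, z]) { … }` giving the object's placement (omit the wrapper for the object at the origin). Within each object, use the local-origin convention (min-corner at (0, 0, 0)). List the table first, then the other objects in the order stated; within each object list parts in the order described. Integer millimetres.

translate([0, 0, 655]) cube([761, 671, 46]);
translate([52, 52, 0]) cylinder(h = 655, r = 28);
translate([709, 52, 0]) cylinder(h = 655, r = 28);
translate([52, 619, 0]) cylinder(h = 655, r = 28);
translate([709, 619, 0]) cylinder(h = 655, r = 28);
translate([761, 0, 0]) {
  translate([0, 0, 656]) cube([958, 509, 32]);
  translate([50, 50, 0]) cylinder(h = 656, r = 30);
  translate([908, 50, 0]) cylinder(h = 656, r = 30);
  translate([50, 459, 0]) cylinder(h = 656, r = 30);
  translate([908, 459, 0]) cylinder(h = 656, r = 30);
}
translate([8, 577, 701]) {
  cube([31, 63, 1632]);
  translate([427, 0, 0]) cube([31, 63, 1632]);
  translate([31, 0, 291]) cube([396, 63, 30]);
  translate([31, 0, 593]) cube([396, 63, 30]);
  translate([31, 0, 895]) cube([396, 63, 30]);
  translate([31, 0, 1197]) cube([396, 63, 30]);
  translate([31, 0, 1499]) cube([396, 63, 30]);
}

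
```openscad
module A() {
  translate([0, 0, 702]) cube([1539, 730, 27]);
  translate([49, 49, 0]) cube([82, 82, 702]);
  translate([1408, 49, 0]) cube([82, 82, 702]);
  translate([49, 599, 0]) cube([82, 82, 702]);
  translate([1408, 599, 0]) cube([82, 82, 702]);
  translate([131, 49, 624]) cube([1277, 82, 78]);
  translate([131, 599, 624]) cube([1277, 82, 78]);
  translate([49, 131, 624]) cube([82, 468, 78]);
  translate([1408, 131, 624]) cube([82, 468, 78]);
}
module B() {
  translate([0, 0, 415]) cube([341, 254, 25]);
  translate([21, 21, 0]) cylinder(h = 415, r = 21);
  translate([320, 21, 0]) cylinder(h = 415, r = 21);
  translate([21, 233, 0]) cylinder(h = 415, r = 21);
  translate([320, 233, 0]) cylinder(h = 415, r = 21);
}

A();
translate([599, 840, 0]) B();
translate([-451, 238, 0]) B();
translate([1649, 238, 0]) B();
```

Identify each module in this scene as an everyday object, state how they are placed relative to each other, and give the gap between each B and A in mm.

Each stool's nearest face is 110 mm from the table's bounding box.

A is a table. B is a stool. Three stools sit around the table at the +y, −x, +x sides. The gap between each stool and the table is 110 mm.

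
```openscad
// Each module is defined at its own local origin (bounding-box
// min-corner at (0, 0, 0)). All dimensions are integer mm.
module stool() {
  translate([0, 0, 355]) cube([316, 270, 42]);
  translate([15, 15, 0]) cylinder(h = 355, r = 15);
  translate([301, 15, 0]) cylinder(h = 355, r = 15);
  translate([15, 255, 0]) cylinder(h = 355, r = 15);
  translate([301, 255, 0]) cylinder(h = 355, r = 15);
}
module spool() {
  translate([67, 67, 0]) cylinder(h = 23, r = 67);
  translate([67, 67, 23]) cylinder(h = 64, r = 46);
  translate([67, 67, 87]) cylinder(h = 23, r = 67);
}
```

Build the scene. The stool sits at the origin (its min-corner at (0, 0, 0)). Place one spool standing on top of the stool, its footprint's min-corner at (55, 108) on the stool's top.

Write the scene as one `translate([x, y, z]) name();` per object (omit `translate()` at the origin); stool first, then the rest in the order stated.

stool();
translate([55, 108, 397]) spool();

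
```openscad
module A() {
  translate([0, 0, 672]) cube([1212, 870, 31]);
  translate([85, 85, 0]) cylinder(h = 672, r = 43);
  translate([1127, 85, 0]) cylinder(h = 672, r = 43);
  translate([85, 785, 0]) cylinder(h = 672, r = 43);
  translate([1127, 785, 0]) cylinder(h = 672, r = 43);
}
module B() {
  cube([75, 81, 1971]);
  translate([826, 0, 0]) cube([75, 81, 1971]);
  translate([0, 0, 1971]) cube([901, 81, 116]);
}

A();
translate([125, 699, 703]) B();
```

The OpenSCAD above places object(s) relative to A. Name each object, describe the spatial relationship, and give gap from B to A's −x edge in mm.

The door frame's min-x is at 125; the table's min-x is 0; gap = 125 mm.

A is a table. B is a door frame. The door frame is on top of the table. The gap from the door frame to the table's −x edge is 125 mm.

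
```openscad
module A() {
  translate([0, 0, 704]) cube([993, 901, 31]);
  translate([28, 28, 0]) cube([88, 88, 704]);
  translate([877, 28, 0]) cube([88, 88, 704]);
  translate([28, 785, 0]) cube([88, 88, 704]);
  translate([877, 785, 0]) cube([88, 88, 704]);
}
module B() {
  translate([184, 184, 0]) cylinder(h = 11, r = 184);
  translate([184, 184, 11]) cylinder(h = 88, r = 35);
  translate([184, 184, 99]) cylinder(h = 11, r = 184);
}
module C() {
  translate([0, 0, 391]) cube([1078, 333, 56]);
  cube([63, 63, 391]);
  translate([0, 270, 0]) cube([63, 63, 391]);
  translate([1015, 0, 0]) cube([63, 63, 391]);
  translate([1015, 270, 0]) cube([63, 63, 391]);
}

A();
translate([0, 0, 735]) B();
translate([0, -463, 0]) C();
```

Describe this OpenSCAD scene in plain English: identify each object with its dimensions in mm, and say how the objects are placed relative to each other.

A is a table: top 993 mm (x) × 901 mm (y), 31 mm thick, upper face at z = 735 mm, on four 88×88 mm square legs, each inset 28 mm from the nearest pair of top edges, running from z = 0 to the bottom of the top.

B is a spool: two coaxial disc flanges of radius 184 mm and thickness 11 mm, joined by a core cylinder of radius 35 mm and height 88 mm. The lower flange rests on z = 0 and the three cylinders share a vertical axis.

C is a long wooden bench with a 1078 mm (x) × 333 mm (y) seat, 56 mm thick, its top surface 447 mm above the floor. Four 63 mm square legs at the seat corners, flush with the edges, run from z = 0 to the seat underside.

The spool is on top of the table. The bench is on the floor beside the table on its −y side.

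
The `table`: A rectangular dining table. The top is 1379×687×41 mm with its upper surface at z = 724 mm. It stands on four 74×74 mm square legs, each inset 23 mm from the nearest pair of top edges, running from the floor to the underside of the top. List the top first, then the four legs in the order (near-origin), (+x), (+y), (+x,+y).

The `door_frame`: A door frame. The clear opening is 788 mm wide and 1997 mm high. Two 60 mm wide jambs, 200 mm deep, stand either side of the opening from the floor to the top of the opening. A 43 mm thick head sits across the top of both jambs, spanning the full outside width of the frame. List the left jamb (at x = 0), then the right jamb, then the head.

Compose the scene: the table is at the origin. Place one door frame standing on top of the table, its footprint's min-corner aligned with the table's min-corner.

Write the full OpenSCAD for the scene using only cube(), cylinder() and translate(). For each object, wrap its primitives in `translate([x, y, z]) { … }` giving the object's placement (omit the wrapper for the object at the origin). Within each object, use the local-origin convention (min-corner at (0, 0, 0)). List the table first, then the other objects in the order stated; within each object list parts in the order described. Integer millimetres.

translate([0, 0, 683]) cube([1379, 687, 41]);
translate([23, 23, 0]) cube([74, 74, 683]);
translate([1282, 23, 0]) cube([74, 74, 683]);
translate([23, 590, 0]) cube([74, 74, 683]);
translate([1282, 590, 0]) cube([74, 74, 683]);
translate([0, 0, 724]) {
  cube([60, 200, 1997]);
  translate([848, 0, 0]) cube([60, 200, 1997]);
  translate([0, 0, 1997]) cube([908, 200, 43]);
}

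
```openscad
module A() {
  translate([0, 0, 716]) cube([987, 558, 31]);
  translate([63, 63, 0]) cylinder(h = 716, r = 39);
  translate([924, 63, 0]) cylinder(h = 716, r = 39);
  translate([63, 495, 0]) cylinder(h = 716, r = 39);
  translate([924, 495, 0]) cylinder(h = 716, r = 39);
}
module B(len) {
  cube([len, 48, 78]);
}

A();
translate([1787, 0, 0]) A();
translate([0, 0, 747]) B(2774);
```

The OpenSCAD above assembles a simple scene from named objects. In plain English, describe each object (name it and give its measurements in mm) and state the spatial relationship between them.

A is a table with a 987×558 mm rectangular top, 31 mm thick, top surface at z = 747 mm, supported by four round legs of 78 mm diameter, each leg's bounding box inset 24 mm from the nearest pair of top edges, running from the floor.

B is a rectangular beam 2774 mm long (x), 48 mm deep (y), 78 mm thick (z).

The beam spans the tops of two tables placed 800 mm apart, resting at z = 747 mm.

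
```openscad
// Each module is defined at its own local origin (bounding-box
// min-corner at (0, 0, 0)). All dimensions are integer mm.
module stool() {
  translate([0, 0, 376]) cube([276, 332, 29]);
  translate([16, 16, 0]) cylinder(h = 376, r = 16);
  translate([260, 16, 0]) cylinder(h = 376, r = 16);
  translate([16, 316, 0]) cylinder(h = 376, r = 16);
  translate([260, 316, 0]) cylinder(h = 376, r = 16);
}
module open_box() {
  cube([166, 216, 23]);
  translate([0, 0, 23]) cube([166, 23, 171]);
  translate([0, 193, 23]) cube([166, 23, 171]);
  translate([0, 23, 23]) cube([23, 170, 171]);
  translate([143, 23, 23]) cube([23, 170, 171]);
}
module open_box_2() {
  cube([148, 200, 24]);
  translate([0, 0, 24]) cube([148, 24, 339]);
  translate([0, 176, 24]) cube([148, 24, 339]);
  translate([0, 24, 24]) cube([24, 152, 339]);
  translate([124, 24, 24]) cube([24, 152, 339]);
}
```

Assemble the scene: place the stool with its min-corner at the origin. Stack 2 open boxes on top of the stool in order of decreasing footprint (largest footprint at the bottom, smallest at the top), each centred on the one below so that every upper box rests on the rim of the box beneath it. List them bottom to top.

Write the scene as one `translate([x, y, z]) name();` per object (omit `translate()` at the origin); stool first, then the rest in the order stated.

stool();
translate([55, 58, 405]) open_box();
translate([64, 66, 599]) open_box_2();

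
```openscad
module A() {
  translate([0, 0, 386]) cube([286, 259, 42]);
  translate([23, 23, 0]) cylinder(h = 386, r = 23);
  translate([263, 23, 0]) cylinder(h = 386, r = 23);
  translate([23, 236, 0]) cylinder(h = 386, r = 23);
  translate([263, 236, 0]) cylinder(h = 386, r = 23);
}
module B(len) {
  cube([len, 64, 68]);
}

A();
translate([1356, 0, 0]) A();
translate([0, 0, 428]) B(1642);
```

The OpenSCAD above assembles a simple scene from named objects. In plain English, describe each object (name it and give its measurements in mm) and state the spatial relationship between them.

A is a simple wooden stool: a rectangular seat 286 mm (x) by 259 mm (y), 42 mm thick, top face at z = 428 mm, on four round legs, each 46 mm in diameter. The legs rest on z = 0, each leg's axis is inset half a diameter from the nearest pair of seat edges (so the leg's bounding box is flush with the corner).

B is a rectangular beam 1642 mm long (x), 64 mm deep (y), 68 mm thick (z).

The beam spans the tops of two stools placed 1070 mm apart, resting at z = 428 mm.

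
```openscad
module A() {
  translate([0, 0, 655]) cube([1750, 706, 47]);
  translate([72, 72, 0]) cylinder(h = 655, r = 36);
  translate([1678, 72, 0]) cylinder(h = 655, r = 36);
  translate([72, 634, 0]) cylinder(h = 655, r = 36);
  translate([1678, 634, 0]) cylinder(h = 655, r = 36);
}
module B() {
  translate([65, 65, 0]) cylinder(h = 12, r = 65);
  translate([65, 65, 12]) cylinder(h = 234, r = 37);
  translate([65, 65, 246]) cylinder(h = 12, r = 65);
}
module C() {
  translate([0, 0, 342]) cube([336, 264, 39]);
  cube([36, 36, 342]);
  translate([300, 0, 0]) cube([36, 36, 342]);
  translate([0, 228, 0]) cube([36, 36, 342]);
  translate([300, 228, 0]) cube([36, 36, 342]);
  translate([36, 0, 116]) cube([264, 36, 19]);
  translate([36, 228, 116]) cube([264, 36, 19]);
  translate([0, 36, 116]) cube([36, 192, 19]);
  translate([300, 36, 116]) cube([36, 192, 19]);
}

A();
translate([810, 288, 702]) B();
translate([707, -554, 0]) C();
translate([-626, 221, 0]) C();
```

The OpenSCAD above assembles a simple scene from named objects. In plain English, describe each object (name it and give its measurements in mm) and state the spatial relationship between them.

A is a rectangular dining table. The top is 1750×706×47 mm with its upper surface at z = 702 mm. It stands on four round legs of 72 mm diameter, each leg's bounding box inset 36 mm from the nearest pair of top edges, running from the floor to the underside of the top.

B is a spool: two coaxial disc flanges of radius 65 mm and thickness 12 mm, joined by a core cylinder of radius 37 mm and height 234 mm. The lower flange rests on z = 0 and the three cylinders share a vertical axis.

C is a four-legged stool. The seat is 336×264 mm, 39 mm thick, top at z = 381 mm. It stands on four square legs, each 36×36 mm in cross-section, from z = 0 to the seat underside, each flush with a corner of the seat. Four stretchers, 36 mm wide and 19 mm tall, connect adjacent legs with their undersides at z = 116 mm, each running between the inner faces of the legs it joins and aligned with the legs' outer faces on the other axis.

The spool is on top of the table, centred. Two stools sit around the table at the −y, −x sides.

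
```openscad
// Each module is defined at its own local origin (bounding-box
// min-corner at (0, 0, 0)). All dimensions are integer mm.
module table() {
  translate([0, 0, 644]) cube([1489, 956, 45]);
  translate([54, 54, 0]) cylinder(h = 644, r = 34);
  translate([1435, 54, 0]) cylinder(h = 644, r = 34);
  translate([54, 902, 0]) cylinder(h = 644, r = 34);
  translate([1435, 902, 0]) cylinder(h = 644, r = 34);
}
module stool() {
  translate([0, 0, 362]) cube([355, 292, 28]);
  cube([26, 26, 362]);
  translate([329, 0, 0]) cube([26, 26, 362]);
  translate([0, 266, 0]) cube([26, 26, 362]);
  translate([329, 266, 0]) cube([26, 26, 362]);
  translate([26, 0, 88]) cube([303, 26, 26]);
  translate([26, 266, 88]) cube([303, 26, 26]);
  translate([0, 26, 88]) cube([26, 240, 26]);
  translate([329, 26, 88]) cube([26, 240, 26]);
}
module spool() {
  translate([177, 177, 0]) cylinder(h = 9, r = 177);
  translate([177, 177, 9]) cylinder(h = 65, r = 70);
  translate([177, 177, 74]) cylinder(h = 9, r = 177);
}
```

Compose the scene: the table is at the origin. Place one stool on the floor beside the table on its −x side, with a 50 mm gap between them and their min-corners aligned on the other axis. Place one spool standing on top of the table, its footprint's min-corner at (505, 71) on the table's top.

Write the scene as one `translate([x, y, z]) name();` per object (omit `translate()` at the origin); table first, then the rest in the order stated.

table();
translate([-405, 0, 0]) stool();
translate([505, 71, 689]) spool();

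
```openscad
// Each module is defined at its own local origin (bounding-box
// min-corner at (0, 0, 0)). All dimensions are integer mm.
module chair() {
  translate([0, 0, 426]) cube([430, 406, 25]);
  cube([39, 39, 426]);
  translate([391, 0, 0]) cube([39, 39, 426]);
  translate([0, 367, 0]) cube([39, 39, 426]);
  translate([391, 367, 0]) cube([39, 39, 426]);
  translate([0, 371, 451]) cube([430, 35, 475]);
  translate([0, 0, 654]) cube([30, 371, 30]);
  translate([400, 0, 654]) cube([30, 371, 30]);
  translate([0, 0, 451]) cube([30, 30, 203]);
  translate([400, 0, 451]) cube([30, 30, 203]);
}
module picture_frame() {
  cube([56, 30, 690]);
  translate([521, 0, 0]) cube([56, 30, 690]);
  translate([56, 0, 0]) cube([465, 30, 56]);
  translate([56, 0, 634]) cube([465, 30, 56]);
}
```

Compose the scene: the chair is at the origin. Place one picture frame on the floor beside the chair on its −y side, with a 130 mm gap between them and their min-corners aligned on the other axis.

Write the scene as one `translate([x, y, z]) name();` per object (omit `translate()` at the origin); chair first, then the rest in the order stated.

chair();
translate([0, -160, 0]) picture_frame();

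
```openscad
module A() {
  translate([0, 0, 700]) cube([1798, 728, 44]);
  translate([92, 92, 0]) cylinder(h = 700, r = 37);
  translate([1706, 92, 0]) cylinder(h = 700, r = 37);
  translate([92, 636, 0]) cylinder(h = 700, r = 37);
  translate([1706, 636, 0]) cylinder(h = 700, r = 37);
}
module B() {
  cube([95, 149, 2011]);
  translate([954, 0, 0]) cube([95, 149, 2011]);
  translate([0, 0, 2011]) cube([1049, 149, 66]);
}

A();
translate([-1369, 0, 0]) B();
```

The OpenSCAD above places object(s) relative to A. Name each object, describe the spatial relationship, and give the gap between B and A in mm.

A is a table. B is a door frame. The door frame is on the floor beside the table on its −x side. The gap between the door frame and the table is 320 mm.

The door frame's nearest face is 320 mm from the table's −x face.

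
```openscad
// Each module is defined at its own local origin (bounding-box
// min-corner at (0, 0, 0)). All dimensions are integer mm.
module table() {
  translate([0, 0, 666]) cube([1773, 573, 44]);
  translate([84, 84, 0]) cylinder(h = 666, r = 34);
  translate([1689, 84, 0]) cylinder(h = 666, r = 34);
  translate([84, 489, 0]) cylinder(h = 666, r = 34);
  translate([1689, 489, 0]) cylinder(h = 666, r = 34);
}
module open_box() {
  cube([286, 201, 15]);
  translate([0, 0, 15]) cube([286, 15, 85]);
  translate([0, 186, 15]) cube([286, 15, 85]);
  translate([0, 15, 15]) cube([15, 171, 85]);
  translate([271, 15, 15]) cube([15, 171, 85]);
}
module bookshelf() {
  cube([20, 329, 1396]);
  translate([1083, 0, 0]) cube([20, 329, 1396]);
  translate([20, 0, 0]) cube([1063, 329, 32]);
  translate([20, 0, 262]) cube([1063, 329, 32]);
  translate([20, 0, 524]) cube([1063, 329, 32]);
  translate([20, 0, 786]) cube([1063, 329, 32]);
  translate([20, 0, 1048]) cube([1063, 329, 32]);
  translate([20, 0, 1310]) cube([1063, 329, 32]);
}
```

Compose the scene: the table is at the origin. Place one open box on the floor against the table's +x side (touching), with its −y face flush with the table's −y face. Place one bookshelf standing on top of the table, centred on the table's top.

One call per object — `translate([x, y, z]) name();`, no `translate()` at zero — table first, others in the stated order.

table();
translate([1773, 0, 0]) open_box();
translate([335, 122, 710]) bookshelf();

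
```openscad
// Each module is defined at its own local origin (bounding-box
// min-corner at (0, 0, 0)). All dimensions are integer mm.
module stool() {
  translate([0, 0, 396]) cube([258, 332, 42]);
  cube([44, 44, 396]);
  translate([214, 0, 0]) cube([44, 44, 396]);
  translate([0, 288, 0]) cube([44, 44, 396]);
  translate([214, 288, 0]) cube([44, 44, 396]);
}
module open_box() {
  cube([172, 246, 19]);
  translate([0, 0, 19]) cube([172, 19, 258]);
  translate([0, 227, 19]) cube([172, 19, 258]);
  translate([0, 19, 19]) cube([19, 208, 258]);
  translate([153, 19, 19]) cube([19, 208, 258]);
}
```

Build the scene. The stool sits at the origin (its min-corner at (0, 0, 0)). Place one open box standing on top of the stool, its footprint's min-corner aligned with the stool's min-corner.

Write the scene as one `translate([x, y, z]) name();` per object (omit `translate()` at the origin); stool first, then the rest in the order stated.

stool();
translate([0, 0, 438]) open_box();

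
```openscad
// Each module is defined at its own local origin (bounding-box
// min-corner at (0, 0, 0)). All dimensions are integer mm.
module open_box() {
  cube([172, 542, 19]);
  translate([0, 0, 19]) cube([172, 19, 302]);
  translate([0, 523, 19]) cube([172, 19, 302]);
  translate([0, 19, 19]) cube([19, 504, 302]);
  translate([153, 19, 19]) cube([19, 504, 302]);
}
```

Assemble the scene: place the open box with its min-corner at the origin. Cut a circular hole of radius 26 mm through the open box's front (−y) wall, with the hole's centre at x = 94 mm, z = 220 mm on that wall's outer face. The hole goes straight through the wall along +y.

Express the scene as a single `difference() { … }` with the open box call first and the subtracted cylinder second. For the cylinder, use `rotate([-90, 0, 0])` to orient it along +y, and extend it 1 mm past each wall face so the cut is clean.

difference() {
  open_box();
  translate([94, -1, 220]) rotate([-90, 0, 0]) cylinder(h = 21, r = 26);
}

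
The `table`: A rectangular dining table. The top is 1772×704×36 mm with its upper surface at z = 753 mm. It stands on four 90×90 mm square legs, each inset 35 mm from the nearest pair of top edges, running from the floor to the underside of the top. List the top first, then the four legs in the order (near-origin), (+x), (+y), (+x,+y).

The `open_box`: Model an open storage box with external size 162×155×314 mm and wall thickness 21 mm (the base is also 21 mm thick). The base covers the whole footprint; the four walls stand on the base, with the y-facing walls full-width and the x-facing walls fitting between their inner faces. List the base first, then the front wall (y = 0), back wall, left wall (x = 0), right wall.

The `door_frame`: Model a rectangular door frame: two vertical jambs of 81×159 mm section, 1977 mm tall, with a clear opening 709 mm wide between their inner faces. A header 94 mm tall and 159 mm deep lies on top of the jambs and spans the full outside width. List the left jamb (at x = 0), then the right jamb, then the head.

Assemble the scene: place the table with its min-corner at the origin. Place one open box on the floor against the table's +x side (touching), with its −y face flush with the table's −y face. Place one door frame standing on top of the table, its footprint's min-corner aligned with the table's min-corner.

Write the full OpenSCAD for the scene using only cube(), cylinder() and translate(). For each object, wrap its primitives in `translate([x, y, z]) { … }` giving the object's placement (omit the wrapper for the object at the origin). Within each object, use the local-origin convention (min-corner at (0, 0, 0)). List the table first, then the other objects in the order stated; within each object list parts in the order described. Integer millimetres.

translate([0, 0, 717]) cube([1772, 704, 36]);
translate([35, 35, 0]) cube([90, 90, 717]);
translate([1647, 35, 0]) cube([90, 90, 717]);
translate([35, 579, 0]) cube([90, 90, 717]);
translate([1647, 579, 0]) cube([90, 90, 717]);
translate([1772, 0, 0]) {
  cube([162, 155, 21]);
  translate([0, 0, 21]) cube([162, 21, 293]);
  translate([0, 134, 21]) cube([162, 21, 293]);
  translate([0, 21, 21]) cube([21, 113, 293]);
  translate([141, 21, 21]) cube([21, 113, 293]);
}
translate([0, 0, 753]) {
  cube([81, 159, 1977]);
  translate([790, 0, 0]) cube([81, 159, 1977]);
  translate([0, 0, 1977]) cube([871, 159, 94]);
}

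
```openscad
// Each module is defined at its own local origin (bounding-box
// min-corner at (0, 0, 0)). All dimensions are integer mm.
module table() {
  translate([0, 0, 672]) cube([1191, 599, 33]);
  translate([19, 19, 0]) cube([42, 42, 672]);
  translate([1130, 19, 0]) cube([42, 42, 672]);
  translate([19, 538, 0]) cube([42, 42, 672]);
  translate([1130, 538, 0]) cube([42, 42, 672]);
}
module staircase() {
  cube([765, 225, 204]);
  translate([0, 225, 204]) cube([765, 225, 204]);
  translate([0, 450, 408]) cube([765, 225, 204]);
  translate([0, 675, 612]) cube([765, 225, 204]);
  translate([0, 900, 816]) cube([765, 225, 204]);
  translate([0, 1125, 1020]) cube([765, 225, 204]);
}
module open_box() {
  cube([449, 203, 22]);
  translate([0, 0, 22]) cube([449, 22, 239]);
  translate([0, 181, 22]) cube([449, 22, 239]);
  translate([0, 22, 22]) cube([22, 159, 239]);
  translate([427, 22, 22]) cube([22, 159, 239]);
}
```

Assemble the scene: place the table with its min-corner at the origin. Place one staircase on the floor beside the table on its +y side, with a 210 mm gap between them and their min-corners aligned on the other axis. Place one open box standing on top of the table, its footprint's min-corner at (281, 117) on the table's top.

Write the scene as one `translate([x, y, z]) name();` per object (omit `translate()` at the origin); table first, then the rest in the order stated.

table();
translate([0, 809, 0]) staircase();
translate([281, 117, 705]) open_box();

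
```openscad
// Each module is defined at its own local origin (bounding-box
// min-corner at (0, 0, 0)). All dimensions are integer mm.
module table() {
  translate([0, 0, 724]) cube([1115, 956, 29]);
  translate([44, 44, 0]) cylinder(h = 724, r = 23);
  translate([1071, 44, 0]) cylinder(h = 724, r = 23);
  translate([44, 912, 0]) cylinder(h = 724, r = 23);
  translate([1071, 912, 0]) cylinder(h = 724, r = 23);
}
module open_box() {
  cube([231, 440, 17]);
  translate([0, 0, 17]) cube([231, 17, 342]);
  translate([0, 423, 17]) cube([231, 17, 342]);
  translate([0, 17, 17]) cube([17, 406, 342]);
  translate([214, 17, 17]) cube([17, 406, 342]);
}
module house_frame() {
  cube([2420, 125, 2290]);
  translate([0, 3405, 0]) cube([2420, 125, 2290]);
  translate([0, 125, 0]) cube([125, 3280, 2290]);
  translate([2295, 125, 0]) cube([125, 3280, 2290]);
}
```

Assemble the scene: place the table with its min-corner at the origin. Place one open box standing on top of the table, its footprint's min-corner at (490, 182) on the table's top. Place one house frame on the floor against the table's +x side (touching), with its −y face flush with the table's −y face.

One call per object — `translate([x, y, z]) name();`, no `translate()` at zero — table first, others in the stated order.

table();
translate([490, 182, 753]) open_box();
translate([1115, 0, 0]) house_frame();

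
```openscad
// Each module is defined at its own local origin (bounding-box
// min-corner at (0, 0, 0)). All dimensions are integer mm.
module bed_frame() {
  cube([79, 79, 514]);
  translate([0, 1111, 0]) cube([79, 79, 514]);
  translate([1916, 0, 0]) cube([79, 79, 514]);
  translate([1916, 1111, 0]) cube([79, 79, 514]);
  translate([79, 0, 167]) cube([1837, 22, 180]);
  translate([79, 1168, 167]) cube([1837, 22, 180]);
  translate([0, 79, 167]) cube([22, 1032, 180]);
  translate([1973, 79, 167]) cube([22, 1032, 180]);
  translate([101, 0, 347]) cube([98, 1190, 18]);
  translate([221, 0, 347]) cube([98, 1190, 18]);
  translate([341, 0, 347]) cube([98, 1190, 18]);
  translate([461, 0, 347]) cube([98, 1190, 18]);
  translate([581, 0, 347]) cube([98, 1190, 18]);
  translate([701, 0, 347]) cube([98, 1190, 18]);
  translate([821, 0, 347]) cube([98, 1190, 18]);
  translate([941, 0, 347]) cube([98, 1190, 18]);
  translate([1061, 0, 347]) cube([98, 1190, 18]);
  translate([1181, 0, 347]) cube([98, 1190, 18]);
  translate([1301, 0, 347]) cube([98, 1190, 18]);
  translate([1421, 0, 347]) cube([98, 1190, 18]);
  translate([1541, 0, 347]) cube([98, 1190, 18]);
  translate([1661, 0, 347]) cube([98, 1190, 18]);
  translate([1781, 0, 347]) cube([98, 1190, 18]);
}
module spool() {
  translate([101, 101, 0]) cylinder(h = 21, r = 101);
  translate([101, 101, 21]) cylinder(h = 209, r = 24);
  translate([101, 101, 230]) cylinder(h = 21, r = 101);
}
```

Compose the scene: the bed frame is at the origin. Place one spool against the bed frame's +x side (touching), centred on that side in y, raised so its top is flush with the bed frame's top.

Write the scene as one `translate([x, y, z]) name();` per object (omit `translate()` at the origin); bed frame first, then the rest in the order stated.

bed_frame();
translate([1995, 494, 263]) spool();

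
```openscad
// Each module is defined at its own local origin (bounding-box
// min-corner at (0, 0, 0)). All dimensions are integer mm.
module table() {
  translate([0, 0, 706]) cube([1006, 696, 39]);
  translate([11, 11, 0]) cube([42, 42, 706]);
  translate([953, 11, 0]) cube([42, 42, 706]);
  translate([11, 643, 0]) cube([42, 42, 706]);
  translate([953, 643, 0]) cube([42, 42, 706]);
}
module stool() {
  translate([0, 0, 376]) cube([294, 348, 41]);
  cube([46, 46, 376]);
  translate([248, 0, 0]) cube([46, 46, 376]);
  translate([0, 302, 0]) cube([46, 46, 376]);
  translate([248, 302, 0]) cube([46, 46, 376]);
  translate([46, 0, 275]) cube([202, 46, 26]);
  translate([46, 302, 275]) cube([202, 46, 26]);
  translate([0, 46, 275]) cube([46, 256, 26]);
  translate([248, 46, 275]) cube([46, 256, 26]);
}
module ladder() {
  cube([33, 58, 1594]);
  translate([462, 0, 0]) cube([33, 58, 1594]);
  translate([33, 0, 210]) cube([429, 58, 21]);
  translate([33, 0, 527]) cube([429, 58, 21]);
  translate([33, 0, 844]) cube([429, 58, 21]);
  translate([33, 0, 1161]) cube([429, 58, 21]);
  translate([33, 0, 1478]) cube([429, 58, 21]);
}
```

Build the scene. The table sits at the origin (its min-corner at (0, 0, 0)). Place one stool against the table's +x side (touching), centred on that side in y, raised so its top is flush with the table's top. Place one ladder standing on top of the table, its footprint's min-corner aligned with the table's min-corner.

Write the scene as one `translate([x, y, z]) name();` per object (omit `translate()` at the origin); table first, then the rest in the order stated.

table();
translate([1006, 174, 328]) stool();
translate([0, 0, 745]) ladder();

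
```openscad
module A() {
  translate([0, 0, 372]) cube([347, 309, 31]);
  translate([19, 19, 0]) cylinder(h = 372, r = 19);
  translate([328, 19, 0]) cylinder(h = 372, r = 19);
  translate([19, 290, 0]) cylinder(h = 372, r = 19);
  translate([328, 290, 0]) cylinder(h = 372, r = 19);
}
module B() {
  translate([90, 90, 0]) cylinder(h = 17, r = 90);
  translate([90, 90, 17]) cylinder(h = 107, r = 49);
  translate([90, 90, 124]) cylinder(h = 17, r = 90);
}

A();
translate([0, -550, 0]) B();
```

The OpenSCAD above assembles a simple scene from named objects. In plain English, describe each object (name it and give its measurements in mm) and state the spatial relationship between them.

A is a simple wooden stool: a rectangular seat 347 mm (x) by 309 mm (y), 31 mm thick, top face at z = 403 mm, on four round legs, each 38 mm in diameter. The legs rest on z = 0, each leg's axis is inset half a diameter from the nearest pair of seat edges (so the leg's bounding box is flush with the corner).

B is a spool: two coaxial disc flanges of radius 90 mm and thickness 17 mm, joined by a core cylinder of radius 49 mm and height 107 mm. The lower flange rests on z = 0 and the three cylinders share a vertical axis.

The spool is on the floor beside the stool on its −y side.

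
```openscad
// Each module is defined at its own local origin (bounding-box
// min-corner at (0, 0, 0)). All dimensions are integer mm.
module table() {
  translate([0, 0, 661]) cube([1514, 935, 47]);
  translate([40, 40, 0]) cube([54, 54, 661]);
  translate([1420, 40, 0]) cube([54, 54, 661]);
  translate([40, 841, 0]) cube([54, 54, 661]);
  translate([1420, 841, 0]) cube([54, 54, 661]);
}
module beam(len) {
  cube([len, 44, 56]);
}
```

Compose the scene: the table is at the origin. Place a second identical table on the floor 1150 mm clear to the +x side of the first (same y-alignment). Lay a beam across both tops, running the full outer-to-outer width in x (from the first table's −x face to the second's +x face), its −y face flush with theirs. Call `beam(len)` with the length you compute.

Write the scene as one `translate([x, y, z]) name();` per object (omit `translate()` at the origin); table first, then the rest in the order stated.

table();
translate([2664, 0, 0]) table();
translate([0, 0, 708]) beam(4178);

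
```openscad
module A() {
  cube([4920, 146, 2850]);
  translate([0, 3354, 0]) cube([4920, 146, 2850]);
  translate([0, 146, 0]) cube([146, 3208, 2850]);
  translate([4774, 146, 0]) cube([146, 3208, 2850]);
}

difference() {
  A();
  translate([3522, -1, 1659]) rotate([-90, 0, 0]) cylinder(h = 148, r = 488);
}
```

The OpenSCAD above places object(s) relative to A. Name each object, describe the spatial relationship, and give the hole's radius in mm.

A is a house frame. The house frame has a circular hole through its front wall. The hole's radius is 488 mm.

The subtracted cylinder has r = 488 mm.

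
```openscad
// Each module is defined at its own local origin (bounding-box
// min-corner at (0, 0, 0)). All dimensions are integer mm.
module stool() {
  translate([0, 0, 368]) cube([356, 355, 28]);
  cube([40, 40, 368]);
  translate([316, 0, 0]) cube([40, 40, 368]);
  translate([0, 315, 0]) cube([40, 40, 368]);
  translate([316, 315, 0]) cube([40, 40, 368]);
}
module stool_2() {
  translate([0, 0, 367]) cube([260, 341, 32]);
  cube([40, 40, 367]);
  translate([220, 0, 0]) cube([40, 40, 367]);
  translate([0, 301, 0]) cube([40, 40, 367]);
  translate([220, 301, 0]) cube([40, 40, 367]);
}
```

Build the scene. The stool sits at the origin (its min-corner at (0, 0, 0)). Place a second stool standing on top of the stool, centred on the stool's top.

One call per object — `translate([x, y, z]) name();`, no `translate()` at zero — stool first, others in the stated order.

stool();
translate([48, 7, 396]) stool_2();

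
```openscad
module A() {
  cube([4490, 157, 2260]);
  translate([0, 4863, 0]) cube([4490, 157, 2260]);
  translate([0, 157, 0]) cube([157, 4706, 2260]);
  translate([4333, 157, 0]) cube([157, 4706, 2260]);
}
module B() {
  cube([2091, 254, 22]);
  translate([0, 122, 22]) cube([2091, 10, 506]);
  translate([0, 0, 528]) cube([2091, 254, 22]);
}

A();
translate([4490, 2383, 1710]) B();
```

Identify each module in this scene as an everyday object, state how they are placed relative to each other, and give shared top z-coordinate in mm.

Both tops at z = 2260 mm.

A is a house frame. B is an I-beam. The I-beam is beside the house frame with their tops flush at z = 2260. The shared top z-coordinate is 2260 mm.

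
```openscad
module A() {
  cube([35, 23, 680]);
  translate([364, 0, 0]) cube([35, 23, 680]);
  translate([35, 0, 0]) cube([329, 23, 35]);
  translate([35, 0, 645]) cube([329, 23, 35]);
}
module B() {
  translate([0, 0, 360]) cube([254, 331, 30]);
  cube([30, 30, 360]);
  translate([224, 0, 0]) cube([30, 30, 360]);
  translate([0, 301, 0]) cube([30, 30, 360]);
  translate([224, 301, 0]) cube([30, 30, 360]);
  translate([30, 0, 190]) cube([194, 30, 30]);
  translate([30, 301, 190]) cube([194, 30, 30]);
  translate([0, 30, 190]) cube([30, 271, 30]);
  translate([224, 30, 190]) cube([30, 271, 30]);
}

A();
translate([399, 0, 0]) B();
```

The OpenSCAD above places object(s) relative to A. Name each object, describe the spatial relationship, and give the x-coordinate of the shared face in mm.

A is a picture frame. B is a stool. The stool is against the picture frame's +x side, with their −y faces flush. The x-coordinate of the shared face is 399 mm.

The picture frame's +x face and the stool's −x face are both at x = 399 mm.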